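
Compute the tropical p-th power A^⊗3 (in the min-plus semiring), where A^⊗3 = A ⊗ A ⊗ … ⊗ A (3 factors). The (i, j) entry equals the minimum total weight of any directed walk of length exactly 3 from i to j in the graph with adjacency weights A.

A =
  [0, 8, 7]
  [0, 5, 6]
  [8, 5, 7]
A^⊗3 =
  [0, 8, 7]
  [0, 8, 7]
  [5, 13, 12]

Each entry (A^⊗3)_ij equals the minimum over all length-3 walks i = v_0 → v_1 → … → v_3 = j of Σ_t A[v_t][v_{t+1}]. For example, for (i, j) = (0, 2) we minimise over 9 possible intermediate vertex sequences; the minimum is 7, attained along the walk 0 → 0 → 0 → 2.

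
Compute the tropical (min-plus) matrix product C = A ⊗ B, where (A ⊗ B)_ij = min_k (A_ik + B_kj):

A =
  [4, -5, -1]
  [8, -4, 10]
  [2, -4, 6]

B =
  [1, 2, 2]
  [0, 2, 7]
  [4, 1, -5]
A ⊗ B =
  [-5, -3, -6]
  [-4, -2, 3]
  [-4, -2, 1]

Apply the min-plus product entry-by-entry:
  C[0][0] = min over k of (A[0][0] + B[0][0] = 4 + 1 = 5, A[0][1] + B[1][0] = -5 + 0 = -5, A[0][2] + B[2][0] = -1 + 4 = 3) = -5 (attained at k = 1)
  C[0][1] = min over k of (A[0][0] + B[0][1] = 4 + 2 = 6, A[0][1] + B[1][1] = -5 + 2 = -3, A[0][2] + B[2][1] = -1 + 1 = 0) = -3 (attained at k = 1)
  C[0][2] = min over k of (A[0][0] + B[0][2] = 4 + 2 = 6, A[0][1] + B[1][2] = -5 + 7 = 2, A[0][2] + B[2][2] = -1 + -5 = -6) = -6 (attained at k = 2)
  C[1][0] = min over k of (A[1][0] + B[0][0] = 8 + 1 = 9, A[1][1] + B[1][0] = -4 + 0 = -4, A[1][2] + B[2][0] = 10 + 4 = 14) = -4 (attained at k = 1)
  C[1][1] = min over k of (A[1][0] + B[0][1] = 8 + 2 = 10, A[1][1] + B[1][1] = -4 + 2 = -2, A[1][2] + B[2][1] = 10 + 1 = 11) = -2 (attained at k = 1)
  C[1][2] = min over k of (A[1][0] + B[0][2] = 8 + 2 = 10, A[1][1] + B[1][2] = -4 + 7 = 3, A[1][2] + B[2][2] = 10 + -5 = 5) = 3 (attained at k = 1)
  C[2][0] = min over k of (A[2][0] + B[0][0] = 2 + 1 = 3, A[2][1] + B[1][0] = -4 + 0 = -4, A[2][2] + B[2][0] = 6 + 4 = 10) = -4 (attained at k = 1)
  C[2][1] = min over k of (A[2][0] + B[0][1] = 2 + 2 = 4, A[2][1] + B[1][1] = -4 + 2 = -2, A[2][2] + B[2][1] = 6 + 1 = 7) = -2 (attained at k = 1)
  C[2][2] = min over k of (A[2][0] + B[0][2] = 2 + 2 = 4, A[2][1] + B[1][2] = -4 + 7 = 3, A[2][2] + B[2][2] = 6 + -5 = 1) = 1 (attained at k = 2)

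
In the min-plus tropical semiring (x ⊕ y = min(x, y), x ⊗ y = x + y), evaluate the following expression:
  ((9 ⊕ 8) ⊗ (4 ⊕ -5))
((9 ⊕ 8) ⊗ (4 ⊕ -5)) = 3

Expand innermost to outermost. Recall ⊕ takes the minimum of its arguments and ⊗ takes their sum. Working out the expression ((9 ⊕ 8) ⊗ (4 ⊕ -5)) gives 3.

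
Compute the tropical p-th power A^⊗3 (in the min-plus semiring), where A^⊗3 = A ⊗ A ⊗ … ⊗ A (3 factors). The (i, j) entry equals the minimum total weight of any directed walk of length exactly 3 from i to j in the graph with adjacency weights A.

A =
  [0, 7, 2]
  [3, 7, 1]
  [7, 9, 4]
A^⊗3 =
  [0, 7, 2]
  [3, 10, 5]
  [7, 14, 9]

Each entry (A^⊗3)_ij equals the minimum over all length-3 walks i = v_0 → v_1 → … → v_3 = j of Σ_t A[v_t][v_{t+1}]. For example, for (i, j) = (0, 2) we minimise over 9 possible intermediate vertex sequences; the minimum is 2, attained along the walk 0 → 0 → 0 → 2.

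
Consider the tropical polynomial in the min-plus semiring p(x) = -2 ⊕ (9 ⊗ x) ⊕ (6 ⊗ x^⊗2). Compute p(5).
p(5) = -2

A tropical monomial a ⊗ x^⊗i evaluates to a + i · x. Evaluating each term at x = 5:
  Term 0 contributes -2 + 0 · 5 = -2
  Term 1 contributes 9 + 1 · 5 = 14
  Term 2 contributes 6 + 2 · 5 = 16
p(5) = ⊕ of these = min[-2, 14, 16] = -2.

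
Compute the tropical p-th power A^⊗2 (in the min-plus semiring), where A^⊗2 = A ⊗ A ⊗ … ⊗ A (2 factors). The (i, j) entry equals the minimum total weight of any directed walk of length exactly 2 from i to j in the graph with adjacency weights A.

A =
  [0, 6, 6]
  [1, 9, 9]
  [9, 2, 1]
A^⊗2 =
  [0, 6, 6]
  [1, 7, 7]
  [3, 3, 2]

Each entry (A^⊗2)_ij equals the minimum over all length-2 walks i = v_0 → v_1 → … → v_2 = j of Σ_t A[v_t][v_{t+1}]. For example, for (i, j) = (0, 2) we minimise over 3 possible intermediate vertex sequences; the minimum is 6, attained along the walk 0 → 0 → 2.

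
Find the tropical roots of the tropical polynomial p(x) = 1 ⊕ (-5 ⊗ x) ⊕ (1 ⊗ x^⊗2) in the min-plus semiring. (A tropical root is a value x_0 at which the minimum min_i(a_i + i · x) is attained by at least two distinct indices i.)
Roots: {-6, 6}

Each tropical root is a break point of the lower envelope of the lines y = a_i + i · x (there are 3 lines, with slopes 0, 1, ..., 2). Only the lines that attain the minimum somewhere contribute to roots; other lines are dominated. Here the surviving (envelope) indices are i = 2, i = 1, i = 0.
Intersections between consecutive envelope lines give the roots: for adjacent envelope indices i < j the intersection is x = (a_i − a_j) / (j − i). Reading off the sorted break points: {-6, 6}.
Verification: at each break x_0, at least two indices attain the minimum of min_i(a_i + i · x_0).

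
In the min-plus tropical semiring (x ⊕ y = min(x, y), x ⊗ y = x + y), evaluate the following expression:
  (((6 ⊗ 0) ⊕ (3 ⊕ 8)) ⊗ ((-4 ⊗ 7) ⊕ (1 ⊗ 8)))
(((6 ⊗ 0) ⊕ (3 ⊕ 8)) ⊗ ((-4 ⊗ 7) ⊕ (1 ⊗ 8))) = 6

Expand innermost to outermost. Recall ⊕ takes the minimum of its arguments and ⊗ takes their sum. Working out the expression (((6 ⊗ 0) ⊕ (3 ⊕ 8)) ⊗ ((-4 ⊗ 7) ⊕ (1 ⊗ 8))) gives 6.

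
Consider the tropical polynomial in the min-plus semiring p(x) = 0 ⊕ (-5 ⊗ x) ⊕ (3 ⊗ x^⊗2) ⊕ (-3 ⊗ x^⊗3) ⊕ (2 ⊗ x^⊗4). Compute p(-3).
p(-3) = -12

A tropical monomial a ⊗ x^⊗i evaluates to a + i · x. Evaluating each term at x = -3:
  Term 0 contributes 0 + 0 · -3 = 0
  Term 1 contributes -5 + 1 · -3 = -8
  Term 2 contributes 3 + 2 · -3 = -3
  Term 3 contributes -3 + 3 · -3 = -12
  Term 4 contributes 2 + 4 · -3 = -10
p(-3) = ⊕ of these = min[0, -8, -3, -12, -10] = -12.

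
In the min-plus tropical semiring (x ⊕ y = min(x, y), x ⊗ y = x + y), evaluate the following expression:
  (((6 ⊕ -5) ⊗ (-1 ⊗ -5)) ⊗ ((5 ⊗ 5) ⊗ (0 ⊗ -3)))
(((6 ⊕ -5) ⊗ (-1 ⊗ -5)) ⊗ ((5 ⊗ 5) ⊗ (0 ⊗ -3))) = -4

Expand innermost to outermost. Recall ⊕ takes the minimum of its arguments and ⊗ takes their sum. Working out the expression (((6 ⊕ -5) ⊗ (-1 ⊗ -5)) ⊗ ((5 ⊗ 5) ⊗ (0 ⊗ -3))) gives -4.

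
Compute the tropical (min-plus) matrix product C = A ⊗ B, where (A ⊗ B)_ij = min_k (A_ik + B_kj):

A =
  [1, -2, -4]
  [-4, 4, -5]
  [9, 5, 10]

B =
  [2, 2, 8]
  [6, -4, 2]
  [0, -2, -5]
A ⊗ B =
  [-4, -6, -9]
  [-5, -7, -10]
  [10, 1, 5]

Apply the min-plus product entry-by-entry:
  C[0][0] = min over k of (A[0][0] + B[0][0] = 1 + 2 = 3, A[0][1] + B[1][0] = -2 + 6 = 4, A[0][2] + B[2][0] = -4 + 0 = -4) = -4 (attained at k = 2)
  C[0][1] = min over k of (A[0][0] + B[0][1] = 1 + 2 = 3, A[0][1] + B[1][1] = -2 + -4 = -6, A[0][2] + B[2][1] = -4 + -2 = -6) = -6 (attained at k = 1)
  C[0][2] = min over k of (A[0][0] + B[0][2] = 1 + 8 = 9, A[0][1] + B[1][2] = -2 + 2 = 0, A[0][2] + B[2][2] = -4 + -5 = -9) = -9 (attained at k = 2)
  C[1][0] = min over k of (A[1][0] + B[0][0] = -4 + 2 = -2, A[1][1] + B[1][0] = 4 + 6 = 10, A[1][2] + B[2][0] = -5 + 0 = -5) = -5 (attained at k = 2)
  C[1][1] = min over k of (A[1][0] + B[0][1] = -4 + 2 = -2, A[1][1] + B[1][1] = 4 + -4 = 0, A[1][2] + B[2][1] = -5 + -2 = -7) = -7 (attained at k = 2)
  C[1][2] = min over k of (A[1][0] + B[0][2] = -4 + 8 = 4, A[1][1] + B[1][2] = 4 + 2 = 6, A[1][2] + B[2][2] = -5 + -5 = -10) = -10 (attained at k = 2)
  C[2][0] = min over k of (A[2][0] + B[0][0] = 9 + 2 = 11, A[2][1] + B[1][0] = 5 + 6 = 11, A[2][2] + B[2][0] = 10 + 0 = 10) = 10 (attained at k = 2)
  C[2][1] = min over k of (A[2][0] + B[0][1] = 9 + 2 = 11, A[2][1] + B[1][1] = 5 + -4 = 1, A[2][2] + B[2][1] = 10 + -2 = 8) = 1 (attained at k = 1)
  C[2][2] = min over k of (A[2][0] + B[0][2] = 9 + 8 = 17, A[2][1] + B[1][2] = 5 + 2 = 7, A[2][2] + B[2][2] = 10 + -5 = 5) = 5 (attained at k = 2)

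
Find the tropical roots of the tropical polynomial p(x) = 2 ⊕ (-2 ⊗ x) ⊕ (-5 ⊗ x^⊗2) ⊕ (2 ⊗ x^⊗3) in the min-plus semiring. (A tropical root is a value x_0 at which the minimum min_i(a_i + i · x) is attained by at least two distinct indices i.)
Roots: {-7, 3, 4}

Each tropical root is a break point of the lower envelope of the lines y = a_i + i · x (there are 4 lines, with slopes 0, 1, ..., 3). Only the lines that attain the minimum somewhere contribute to roots; other lines are dominated. Here the surviving (envelope) indices are i = 3, i = 2, i = 1, i = 0.
Intersections between consecutive envelope lines give the roots: for adjacent envelope indices i < j the intersection is x = (a_i − a_j) / (j − i). Reading off the sorted break points: {-7, 3, 4}.
Verification: at each break x_0, at least two indices attain the minimum of min_i(a_i + i · x_0).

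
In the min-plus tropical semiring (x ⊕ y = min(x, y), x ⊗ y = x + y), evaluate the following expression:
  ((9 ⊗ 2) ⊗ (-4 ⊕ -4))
((9 ⊗ 2) ⊗ (-4 ⊕ -4)) = 7

Expand innermost to outermost. Recall ⊕ takes the minimum of its arguments and ⊗ takes their sum. Working out the expression ((9 ⊗ 2) ⊗ (-4 ⊕ -4)) gives 7.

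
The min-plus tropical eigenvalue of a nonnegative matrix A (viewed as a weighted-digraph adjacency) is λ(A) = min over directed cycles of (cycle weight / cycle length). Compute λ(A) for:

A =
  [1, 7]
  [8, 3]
λ(A) = 1

Enumerate directed cycles and compute their means (weight / length). Sample:
  cycle 0 → 0: weight = 1, length = 1, mean = 1/1 ≈ 1.000
  cycle 1 → 1: weight = 3, length = 1, mean = 3/1 ≈ 3.000
  cycle 0 → 1 → 0: weight = 15, length = 2, mean = 15/2 ≈ 7.500
  cycle 1 → 0 → 1: weight = 15, length = 2, mean = 15/2 ≈ 7.500
Minimum mean = 1.000, attained e.g. along the cycle 0 → 0 with weight 1 and length 1. So λ(A) = 1/1 = 1.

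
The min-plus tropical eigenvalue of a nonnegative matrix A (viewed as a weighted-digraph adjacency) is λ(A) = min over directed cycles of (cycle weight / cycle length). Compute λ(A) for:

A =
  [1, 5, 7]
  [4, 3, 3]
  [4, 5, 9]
λ(A) = 1

Enumerate directed cycles and compute their means (weight / length). Sample:
  cycle 0 → 0: weight = 1, length = 1, mean = 1/1 ≈ 1.000
  cycle 1 → 1: weight = 3, length = 1, mean = 3/1 ≈ 3.000
  cycle 2 → 2: weight = 9, length = 1, mean = 9/1 ≈ 9.000
  cycle 0 → 1 → 0: weight = 9, length = 2, mean = 9/2 ≈ 4.500
  cycle 0 → 2 → 0: weight = 11, length = 2, mean = 11/2 ≈ 5.500
  cycle 1 → 0 → 1: weight = 9, length = 2, mean = 9/2 ≈ 4.500
Minimum mean = 1.000, attained e.g. along the cycle 0 → 0 with weight 1 and length 1. So λ(A) = 1/1 = 1.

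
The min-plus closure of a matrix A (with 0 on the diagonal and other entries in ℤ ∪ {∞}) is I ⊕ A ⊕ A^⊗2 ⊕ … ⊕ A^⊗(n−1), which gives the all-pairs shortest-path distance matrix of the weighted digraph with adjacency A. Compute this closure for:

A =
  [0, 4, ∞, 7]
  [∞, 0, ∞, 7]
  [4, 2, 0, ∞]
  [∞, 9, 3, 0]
Closure =
  [0, 4, 10, 7]
  [14, 0, 10, 7]
  [4, 2, 0, 9]
  [7, 5, 3, 0]

This is the Floyd-Warshall all-pairs shortest-path computation. For each intermediate vertex k = 0, 1, …, 3, update dist[i][j] ← min(dist[i][j], dist[i][k] + dist[k][j]). The final matrix gives, for each (i, j), the minimum total weight of any directed path from i to j (possibly empty when i = j).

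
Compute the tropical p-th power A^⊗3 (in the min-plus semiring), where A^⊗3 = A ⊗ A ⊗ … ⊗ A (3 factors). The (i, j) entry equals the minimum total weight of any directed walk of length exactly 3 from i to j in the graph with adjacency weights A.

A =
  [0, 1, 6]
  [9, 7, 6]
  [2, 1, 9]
A^⊗3 =
  [0, 1, 6]
  [8, 9, 13]
  [2, 3, 8]

Each entry (A^⊗3)_ij equals the minimum over all length-3 walks i = v_0 → v_1 → … → v_3 = j of Σ_t A[v_t][v_{t+1}]. For example, for (i, j) = (0, 2) we minimise over 9 possible intermediate vertex sequences; the minimum is 6, attained along the walk 0 → 0 → 0 → 2.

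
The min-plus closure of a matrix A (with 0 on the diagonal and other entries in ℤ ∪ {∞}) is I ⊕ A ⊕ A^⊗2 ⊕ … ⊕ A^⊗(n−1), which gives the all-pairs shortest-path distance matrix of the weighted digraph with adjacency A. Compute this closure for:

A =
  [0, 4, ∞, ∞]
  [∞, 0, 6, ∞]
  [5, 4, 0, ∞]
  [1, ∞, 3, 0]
Closure =
  [0, 4, 10, ∞]
  [11, 0, 6, ∞]
  [5, 4, 0, ∞]
  [1, 5, 3, 0]

This is the Floyd-Warshall all-pairs shortest-path computation. For each intermediate vertex k = 0, 1, …, 3, update dist[i][j] ← min(dist[i][j], dist[i][k] + dist[k][j]). The final matrix gives, for each (i, j), the minimum total weight of any directed path from i to j (possibly empty when i = j).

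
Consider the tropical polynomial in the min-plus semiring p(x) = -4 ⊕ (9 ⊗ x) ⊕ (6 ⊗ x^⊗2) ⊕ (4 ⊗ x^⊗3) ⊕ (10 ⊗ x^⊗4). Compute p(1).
p(1) = -4

A tropical monomial a ⊗ x^⊗i evaluates to a + i · x. Evaluating each term at x = 1:
  Term 0 contributes -4 + 0 · 1 = -4
  Term 1 contributes 9 + 1 · 1 = 10
  Term 2 contributes 6 + 2 · 1 = 8
  Term 3 contributes 4 + 3 · 1 = 7
  Term 4 contributes 10 + 4 · 1 = 14
p(1) = ⊕ of these = min[-4, 10, 8, 7, 14] = -4.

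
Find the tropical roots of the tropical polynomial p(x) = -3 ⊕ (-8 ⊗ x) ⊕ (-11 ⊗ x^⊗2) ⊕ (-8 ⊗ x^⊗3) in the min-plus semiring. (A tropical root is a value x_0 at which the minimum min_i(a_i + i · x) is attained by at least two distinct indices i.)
Roots: {-3, 3, 5}

Each tropical root is a break point of the lower envelope of the lines y = a_i + i · x (there are 4 lines, with slopes 0, 1, ..., 3). Only the lines that attain the minimum somewhere contribute to roots; other lines are dominated. Here the surviving (envelope) indices are i = 3, i = 2, i = 1, i = 0.
Intersections between consecutive envelope lines give the roots: for adjacent envelope indices i < j the intersection is x = (a_i − a_j) / (j − i). Reading off the sorted break points: {-3, 3, 5}.
Verification: at each break x_0, at least two indices attain the minimum of min_i(a_i + i · x_0).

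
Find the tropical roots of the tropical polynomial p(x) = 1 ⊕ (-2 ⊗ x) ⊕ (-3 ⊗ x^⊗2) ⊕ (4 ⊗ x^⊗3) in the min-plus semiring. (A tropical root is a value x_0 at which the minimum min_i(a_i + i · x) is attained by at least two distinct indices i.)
Roots: {-7, 1, 3}

Each tropical root is a break point of the lower envelope of the lines y = a_i + i · x (there are 4 lines, with slopes 0, 1, ..., 3). Only the lines that attain the minimum somewhere contribute to roots; other lines are dominated. Here the surviving (envelope) indices are i = 3, i = 2, i = 1, i = 0.
Intersections between consecutive envelope lines give the roots: for adjacent envelope indices i < j the intersection is x = (a_i − a_j) / (j − i). Reading off the sorted break points: {-7, 1, 3}.
Verification: at each break x_0, at least two indices attain the minimum of min_i(a_i + i · x_0).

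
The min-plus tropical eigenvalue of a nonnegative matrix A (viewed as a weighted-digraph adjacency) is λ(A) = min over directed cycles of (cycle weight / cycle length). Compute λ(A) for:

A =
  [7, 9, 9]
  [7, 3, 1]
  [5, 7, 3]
λ(A) = 3

Enumerate directed cycles and compute their means (weight / length). Sample:
  cycle 0 → 0: weight = 7, length = 1, mean = 7/1 ≈ 7.000
  cycle 1 → 1: weight = 3, length = 1, mean = 3/1 ≈ 3.000
  cycle 2 → 2: weight = 3, length = 1, mean = 3/1 ≈ 3.000
  cycle 0 → 1 → 0: weight = 16, length = 2, mean = 16/2 ≈ 8.000
  cycle 0 → 2 → 0: weight = 14, length = 2, mean = 14/2 ≈ 7.000
  cycle 1 → 0 → 1: weight = 16, length = 2, mean = 16/2 ≈ 8.000
Minimum mean = 3.000, attained e.g. along the cycle 1 → 1 with weight 3 and length 1. So λ(A) = 3/1 = 3.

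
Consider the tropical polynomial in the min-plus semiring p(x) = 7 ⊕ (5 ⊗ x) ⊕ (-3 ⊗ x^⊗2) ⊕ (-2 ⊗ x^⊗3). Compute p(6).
p(6) = 7

A tropical monomial a ⊗ x^⊗i evaluates to a + i · x. Evaluating each term at x = 6:
  Term 0 contributes 7 + 0 · 6 = 7
  Term 1 contributes 5 + 1 · 6 = 11
  Term 2 contributes -3 + 2 · 6 = 9
  Term 3 contributes -2 + 3 · 6 = 16
p(6) = ⊕ of these = min[7, 11, 9, 16] = 7.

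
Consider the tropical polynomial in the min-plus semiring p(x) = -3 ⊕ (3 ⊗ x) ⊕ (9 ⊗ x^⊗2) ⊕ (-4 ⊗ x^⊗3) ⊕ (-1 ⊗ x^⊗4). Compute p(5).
p(5) = -3

A tropical monomial a ⊗ x^⊗i evaluates to a + i · x. Evaluating each term at x = 5:
  Term 0 contributes -3 + 0 · 5 = -3
  Term 1 contributes 3 + 1 · 5 = 8
  Term 2 contributes 9 + 2 · 5 = 19
  Term 3 contributes -4 + 3 · 5 = 11
  Term 4 contributes -1 + 4 · 5 = 19
p(5) = ⊕ of these = min[-3, 8, 19, 11, 19] = -3.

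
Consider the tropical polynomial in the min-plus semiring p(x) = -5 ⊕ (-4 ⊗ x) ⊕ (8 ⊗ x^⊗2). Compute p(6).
p(6) = -5

A tropical monomial a ⊗ x^⊗i evaluates to a + i · x. Evaluating each term at x = 6:
  Term 0 contributes -5 + 0 · 6 = -5
  Term 1 contributes -4 + 1 · 6 = 2
  Term 2 contributes 8 + 2 · 6 = 20
p(6) = ⊕ of these = min[-5, 2, 20] = -5.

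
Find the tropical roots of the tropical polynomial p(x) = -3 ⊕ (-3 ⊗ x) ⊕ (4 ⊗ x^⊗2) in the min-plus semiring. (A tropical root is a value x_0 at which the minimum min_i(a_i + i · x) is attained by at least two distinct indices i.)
Roots: {-7, 0}

Each tropical root is a break point of the lower envelope of the lines y = a_i + i · x (there are 3 lines, with slopes 0, 1, ..., 2). Only the lines that attain the minimum somewhere contribute to roots; other lines are dominated. Here the surviving (envelope) indices are i = 2, i = 1, i = 0.
Intersections between consecutive envelope lines give the roots: for adjacent envelope indices i < j the intersection is x = (a_i − a_j) / (j − i). Reading off the sorted break points: {-7, 0}.
Verification: at each break x_0, at least two indices attain the minimum of min_i(a_i + i · x_0).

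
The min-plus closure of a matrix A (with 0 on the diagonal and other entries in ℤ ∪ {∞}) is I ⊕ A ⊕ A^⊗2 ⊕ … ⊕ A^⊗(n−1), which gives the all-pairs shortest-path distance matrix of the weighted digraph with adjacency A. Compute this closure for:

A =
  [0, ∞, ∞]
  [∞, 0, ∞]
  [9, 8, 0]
Closure =
  [0, ∞, ∞]
  [∞, 0, ∞]
  [9, 8, 0]

This is the Floyd-Warshall all-pairs shortest-path computation. For each intermediate vertex k = 0, 1, …, 2, update dist[i][j] ← min(dist[i][j], dist[i][k] + dist[k][j]). The final matrix gives, for each (i, j), the minimum total weight of any directed path from i to j (possibly empty when i = j).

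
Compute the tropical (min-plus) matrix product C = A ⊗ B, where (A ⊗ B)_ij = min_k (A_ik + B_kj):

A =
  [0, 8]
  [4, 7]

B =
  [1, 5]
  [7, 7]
A ⊗ B =
  [1, 5]
  [5, 9]

Apply the min-plus product entry-by-entry:
  C[0][0] = min over k of (A[0][0] + B[0][0] = 0 + 1 = 1, A[0][1] + B[1][0] = 8 + 7 = 15) = 1 (attained at k = 0)
  C[0][1] = min over k of (A[0][0] + B[0][1] = 0 + 5 = 5, A[0][1] + B[1][1] = 8 + 7 = 15) = 5 (attained at k = 0)
  C[1][0] = min over k of (A[1][0] + B[0][0] = 4 + 1 = 5, A[1][1] + B[1][0] = 7 + 7 = 14) = 5 (attained at k = 0)
  C[1][1] = min over k of (A[1][0] + B[0][1] = 4 + 5 = 9, A[1][1] + B[1][1] = 7 + 7 = 14) = 9 (attained at k = 0)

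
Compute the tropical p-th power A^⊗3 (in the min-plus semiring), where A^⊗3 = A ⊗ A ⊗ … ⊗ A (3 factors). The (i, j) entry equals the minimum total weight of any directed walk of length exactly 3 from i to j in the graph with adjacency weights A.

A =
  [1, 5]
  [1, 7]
A^⊗3 =
  [3, 7]
  [3, 7]

Each entry (A^⊗3)_ij equals the minimum over all length-3 walks i = v_0 → v_1 → … → v_3 = j of Σ_t A[v_t][v_{t+1}]. For example, for (i, j) = (0, 1) we minimise over 4 possible intermediate vertex sequences; the minimum is 7, attained along the walk 0 → 0 → 0 → 1.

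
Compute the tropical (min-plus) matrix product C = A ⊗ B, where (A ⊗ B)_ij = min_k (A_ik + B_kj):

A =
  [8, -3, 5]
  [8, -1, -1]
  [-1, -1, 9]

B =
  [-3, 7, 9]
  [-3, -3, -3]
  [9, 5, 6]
A ⊗ B =
  [-6, -6, -6]
  [-4, -4, -4]
  [-4, -4, -4]

Apply the min-plus product entry-by-entry:
  C[0][0] = min over k of (A[0][0] + B[0][0] = 8 + -3 = 5, A[0][1] + B[1][0] = -3 + -3 = -6, A[0][2] + B[2][0] = 5 + 9 = 14) = -6 (attained at k = 1)
  C[0][1] = min over k of (A[0][0] + B[0][1] = 8 + 7 = 15, A[0][1] + B[1][1] = -3 + -3 = -6, A[0][2] + B[2][1] = 5 + 5 = 10) = -6 (attained at k = 1)
  C[0][2] = min over k of (A[0][0] + B[0][2] = 8 + 9 = 17, A[0][1] + B[1][2] = -3 + -3 = -6, A[0][2] + B[2][2] = 5 + 6 = 11) = -6 (attained at k = 1)
  C[1][0] = min over k of (A[1][0] + B[0][0] = 8 + -3 = 5, A[1][1] + B[1][0] = -1 + -3 = -4, A[1][2] + B[2][0] = -1 + 9 = 8) = -4 (attained at k = 1)
  C[1][1] = min over k of (A[1][0] + B[0][1] = 8 + 7 = 15, A[1][1] + B[1][1] = -1 + -3 = -4, A[1][2] + B[2][1] = -1 + 5 = 4) = -4 (attained at k = 1)
  C[1][2] = min over k of (A[1][0] + B[0][2] = 8 + 9 = 17, A[1][1] + B[1][2] = -1 + -3 = -4, A[1][2] + B[2][2] = -1 + 6 = 5) = -4 (attained at k = 1)
  C[2][0] = min over k of (A[2][0] + B[0][0] = -1 + -3 = -4, A[2][1] + B[1][0] = -1 + -3 = -4, A[2][2] + B[2][0] = 9 + 9 = 18) = -4 (attained at k = 0)
  C[2][1] = min over k of (A[2][0] + B[0][1] = -1 + 7 = 6, A[2][1] + B[1][1] = -1 + -3 = -4, A[2][2] + B[2][1] = 9 + 5 = 14) = -4 (attained at k = 1)
  C[2][2] = min over k of (A[2][0] + B[0][2] = -1 + 9 = 8, A[2][1] + B[1][2] = -1 + -3 = -4, A[2][2] + B[2][2] = 9 + 6 = 15) = -4 (attained at k = 1)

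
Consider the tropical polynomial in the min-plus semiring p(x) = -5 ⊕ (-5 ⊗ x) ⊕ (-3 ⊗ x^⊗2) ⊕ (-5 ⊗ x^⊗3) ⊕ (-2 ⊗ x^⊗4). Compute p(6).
p(6) = -5

A tropical monomial a ⊗ x^⊗i evaluates to a + i · x. Evaluating each term at x = 6:
  Term 0 contributes -5 + 0 · 6 = -5
  Term 1 contributes -5 + 1 · 6 = 1
  Term 2 contributes -3 + 2 · 6 = 9
  Term 3 contributes -5 + 3 · 6 = 13
  Term 4 contributes -2 + 4 · 6 = 22
p(6) = ⊕ of these = min[-5, 1, 9, 13, 22] = -5.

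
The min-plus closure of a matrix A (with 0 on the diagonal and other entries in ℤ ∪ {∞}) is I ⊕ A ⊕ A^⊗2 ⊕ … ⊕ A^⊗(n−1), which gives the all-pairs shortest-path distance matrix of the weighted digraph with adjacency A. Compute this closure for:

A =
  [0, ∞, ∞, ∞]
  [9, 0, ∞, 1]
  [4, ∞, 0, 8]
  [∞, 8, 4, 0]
Closure =
  [0, ∞, ∞, ∞]
  [9, 0, 5, 1]
  [4, 16, 0, 8]
  [8, 8, 4, 0]

This is the Floyd-Warshall all-pairs shortest-path computation. For each intermediate vertex k = 0, 1, …, 3, update dist[i][j] ← min(dist[i][j], dist[i][k] + dist[k][j]). The final matrix gives, for each (i, j), the minimum total weight of any directed path from i to j (possibly empty when i = j).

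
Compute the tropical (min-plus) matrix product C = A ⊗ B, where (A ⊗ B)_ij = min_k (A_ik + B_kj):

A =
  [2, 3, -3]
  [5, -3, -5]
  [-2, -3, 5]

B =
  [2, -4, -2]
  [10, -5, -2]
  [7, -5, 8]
A ⊗ B =
  [4, -8, 0]
  [2, -10, -5]
  [0, -8, -5]

Apply the min-plus product entry-by-entry:
  C[0][0] = min over k of (A[0][0] + B[0][0] = 2 + 2 = 4, A[0][1] + B[1][0] = 3 + 10 = 13, A[0][2] + B[2][0] = -3 + 7 = 4) = 4 (attained at k = 0)
  C[0][1] = min over k of (A[0][0] + B[0][1] = 2 + -4 = -2, A[0][1] + B[1][1] = 3 + -5 = -2, A[0][2] + B[2][1] = -3 + -5 = -8) = -8 (attained at k = 2)
  C[0][2] = min over k of (A[0][0] + B[0][2] = 2 + -2 = 0, A[0][1] + B[1][2] = 3 + -2 = 1, A[0][2] + B[2][2] = -3 + 8 = 5) = 0 (attained at k = 0)
  C[1][0] = min over k of (A[1][0] + B[0][0] = 5 + 2 = 7, A[1][1] + B[1][0] = -3 + 10 = 7, A[1][2] + B[2][0] = -5 + 7 = 2) = 2 (attained at k = 2)
  C[1][1] = min over k of (A[1][0] + B[0][1] = 5 + -4 = 1, A[1][1] + B[1][1] = -3 + -5 = -8, A[1][2] + B[2][1] = -5 + -5 = -10) = -10 (attained at k = 2)
  C[1][2] = min over k of (A[1][0] + B[0][2] = 5 + -2 = 3, A[1][1] + B[1][2] = -3 + -2 = -5, A[1][2] + B[2][2] = -5 + 8 = 3) = -5 (attained at k = 1)
  C[2][0] = min over k of (A[2][0] + B[0][0] = -2 + 2 = 0, A[2][1] + B[1][0] = -3 + 10 = 7, A[2][2] + B[2][0] = 5 + 7 = 12) = 0 (attained at k = 0)
  C[2][1] = min over k of (A[2][0] + B[0][1] = -2 + -4 = -6, A[2][1] + B[1][1] = -3 + -5 = -8, A[2][2] + B[2][1] = 5 + -5 = 0) = -8 (attained at k = 1)
  C[2][2] = min over k of (A[2][0] + B[0][2] = -2 + -2 = -4, A[2][1] + B[1][2] = -3 + -2 = -5, A[2][2] + B[2][2] = 5 + 8 = 13) = -5 (attained at k = 1)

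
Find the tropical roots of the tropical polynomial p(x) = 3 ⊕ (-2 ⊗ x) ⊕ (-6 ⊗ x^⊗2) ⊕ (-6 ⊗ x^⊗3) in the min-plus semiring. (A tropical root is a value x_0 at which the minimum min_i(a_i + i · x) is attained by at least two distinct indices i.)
Roots: {0, 4, 5}

Each tropical root is a break point of the lower envelope of the lines y = a_i + i · x (there are 4 lines, with slopes 0, 1, ..., 3). Only the lines that attain the minimum somewhere contribute to roots; other lines are dominated. Here the surviving (envelope) indices are i = 3, i = 2, i = 1, i = 0.
Intersections between consecutive envelope lines give the roots: for adjacent envelope indices i < j the intersection is x = (a_i − a_j) / (j − i). Reading off the sorted break points: {0, 4, 5}.
Verification: at each break x_0, at least two indices attain the minimum of min_i(a_i + i · x_0).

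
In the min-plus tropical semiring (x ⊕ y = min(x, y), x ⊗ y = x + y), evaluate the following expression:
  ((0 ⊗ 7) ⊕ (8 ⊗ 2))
((0 ⊗ 7) ⊕ (8 ⊗ 2)) = 7

Expand innermost to outermost. Recall ⊕ takes the minimum of its arguments and ⊗ takes their sum. Working out the expression ((0 ⊗ 7) ⊕ (8 ⊗ 2)) gives 7.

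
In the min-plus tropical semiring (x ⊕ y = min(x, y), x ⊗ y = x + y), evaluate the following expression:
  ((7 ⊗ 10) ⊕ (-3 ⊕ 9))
((7 ⊗ 10) ⊕ (-3 ⊕ 9)) = -3

Expand innermost to outermost. Recall ⊕ takes the minimum of its arguments and ⊗ takes their sum. Working out the expression ((7 ⊗ 10) ⊕ (-3 ⊕ 9)) gives -3.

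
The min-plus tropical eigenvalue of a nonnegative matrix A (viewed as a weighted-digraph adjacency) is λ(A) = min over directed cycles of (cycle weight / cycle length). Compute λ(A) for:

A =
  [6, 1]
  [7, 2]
λ(A) = 2

Enumerate directed cycles and compute their means (weight / length). Sample:
  cycle 0 → 0: weight = 6, length = 1, mean = 6/1 ≈ 6.000
  cycle 1 → 1: weight = 2, length = 1, mean = 2/1 ≈ 2.000
  cycle 0 → 1 → 0: weight = 8, length = 2, mean = 8/2 ≈ 4.000
  cycle 1 → 0 → 1: weight = 8, length = 2, mean = 8/2 ≈ 4.000
Minimum mean = 2.000, attained e.g. along the cycle 1 → 1 with weight 2 and length 1. So λ(A) = 2/1 = 2.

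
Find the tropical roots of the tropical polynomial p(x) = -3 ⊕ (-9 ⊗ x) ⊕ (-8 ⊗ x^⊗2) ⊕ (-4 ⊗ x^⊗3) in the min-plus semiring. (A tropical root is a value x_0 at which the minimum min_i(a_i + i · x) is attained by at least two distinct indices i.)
Roots: {-4, -1, 6}

Each tropical root is a break point of the lower envelope of the lines y = a_i + i · x (there are 4 lines, with slopes 0, 1, ..., 3). Only the lines that attain the minimum somewhere contribute to roots; other lines are dominated. Here the surviving (envelope) indices are i = 3, i = 2, i = 1, i = 0.
Intersections between consecutive envelope lines give the roots: for adjacent envelope indices i < j the intersection is x = (a_i − a_j) / (j − i). Reading off the sorted break points: {-4, -1, 6}.
Verification: at each break x_0, at least two indices attain the minimum of min_i(a_i + i · x_0).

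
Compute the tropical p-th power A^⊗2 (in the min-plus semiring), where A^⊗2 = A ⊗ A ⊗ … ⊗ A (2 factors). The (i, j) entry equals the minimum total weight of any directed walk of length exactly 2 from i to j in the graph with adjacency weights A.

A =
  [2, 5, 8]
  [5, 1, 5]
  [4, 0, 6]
A^⊗2 =
  [4, 6, 10]
  [6, 2, 6]
  [5, 1, 5]

Each entry (A^⊗2)_ij equals the minimum over all length-2 walks i = v_0 → v_1 → … → v_2 = j of Σ_t A[v_t][v_{t+1}]. For example, for (i, j) = (0, 2) we minimise over 3 possible intermediate vertex sequences; the minimum is 10, attained along the walk 0 → 0 → 2.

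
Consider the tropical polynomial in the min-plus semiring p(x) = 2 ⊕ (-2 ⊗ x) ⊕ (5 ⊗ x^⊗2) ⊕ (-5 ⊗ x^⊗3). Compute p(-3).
p(-3) = -14

A tropical monomial a ⊗ x^⊗i evaluates to a + i · x. Evaluating each term at x = -3:
  Term 0 contributes 2 + 0 · -3 = 2
  Term 1 contributes -2 + 1 · -3 = -5
  Term 2 contributes 5 + 2 · -3 = -1
  Term 3 contributes -5 + 3 · -3 = -14
p(-3) = ⊕ of these = min[2, -5, -1, -14] = -14.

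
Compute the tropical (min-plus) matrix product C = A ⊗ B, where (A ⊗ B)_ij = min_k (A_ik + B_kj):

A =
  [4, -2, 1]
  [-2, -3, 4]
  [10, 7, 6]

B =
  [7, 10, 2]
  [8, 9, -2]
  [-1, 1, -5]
A ⊗ B =
  [0, 2, -4]
  [3, 5, -5]
  [5, 7, 1]

Apply the min-plus product entry-by-entry:
  C[0][0] = min over k of (A[0][0] + B[0][0] = 4 + 7 = 11, A[0][1] + B[1][0] = -2 + 8 = 6, A[0][2] + B[2][0] = 1 + -1 = 0) = 0 (attained at k = 2)
  C[0][1] = min over k of (A[0][0] + B[0][1] = 4 + 10 = 14, A[0][1] + B[1][1] = -2 + 9 = 7, A[0][2] + B[2][1] = 1 + 1 = 2) = 2 (attained at k = 2)
  C[0][2] = min over k of (A[0][0] + B[0][2] = 4 + 2 = 6, A[0][1] + B[1][2] = -2 + -2 = -4, A[0][2] + B[2][2] = 1 + -5 = -4) = -4 (attained at k = 1)
  C[1][0] = min over k of (A[1][0] + B[0][0] = -2 + 7 = 5, A[1][1] + B[1][0] = -3 + 8 = 5, A[1][2] + B[2][0] = 4 + -1 = 3) = 3 (attained at k = 2)
  C[1][1] = min over k of (A[1][0] + B[0][1] = -2 + 10 = 8, A[1][1] + B[1][1] = -3 + 9 = 6, A[1][2] + B[2][1] = 4 + 1 = 5) = 5 (attained at k = 2)
  C[1][2] = min over k of (A[1][0] + B[0][2] = -2 + 2 = 0, A[1][1] + B[1][2] = -3 + -2 = -5, A[1][2] + B[2][2] = 4 + -5 = -1) = -5 (attained at k = 1)
  C[2][0] = min over k of (A[2][0] + B[0][0] = 10 + 7 = 17, A[2][1] + B[1][0] = 7 + 8 = 15, A[2][2] + B[2][0] = 6 + -1 = 5) = 5 (attained at k = 2)
  C[2][1] = min over k of (A[2][0] + B[0][1] = 10 + 10 = 20, A[2][1] + B[1][1] = 7 + 9 = 16, A[2][2] + B[2][1] = 6 + 1 = 7) = 7 (attained at k = 2)
  C[2][2] = min over k of (A[2][0] + B[0][2] = 10 + 2 = 12, A[2][1] + B[1][2] = 7 + -2 = 5, A[2][2] + B[2][2] = 6 + -5 = 1) = 1 (attained at k = 2)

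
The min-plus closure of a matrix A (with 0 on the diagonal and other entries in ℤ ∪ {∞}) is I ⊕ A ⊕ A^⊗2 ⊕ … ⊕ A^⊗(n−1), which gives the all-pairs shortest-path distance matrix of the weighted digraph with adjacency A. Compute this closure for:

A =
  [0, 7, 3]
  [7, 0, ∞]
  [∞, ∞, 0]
Closure =
  [0, 7, 3]
  [7, 0, 10]
  [∞, ∞, 0]

This is the Floyd-Warshall all-pairs shortest-path computation. For each intermediate vertex k = 0, 1, …, 2, update dist[i][j] ← min(dist[i][j], dist[i][k] + dist[k][j]). The final matrix gives, for each (i, j), the minimum total weight of any directed path from i to j (possibly empty when i = j).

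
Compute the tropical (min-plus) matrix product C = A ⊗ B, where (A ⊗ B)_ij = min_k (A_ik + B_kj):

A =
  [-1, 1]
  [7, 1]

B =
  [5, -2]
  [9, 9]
A ⊗ B =
  [4, -3]
  [10, 5]

Apply the min-plus product entry-by-entry:
  C[0][0] = min over k of (A[0][0] + B[0][0] = -1 + 5 = 4, A[0][1] + B[1][0] = 1 + 9 = 10) = 4 (attained at k = 0)
  C[0][1] = min over k of (A[0][0] + B[0][1] = -1 + -2 = -3, A[0][1] + B[1][1] = 1 + 9 = 10) = -3 (attained at k = 0)
  C[1][0] = min over k of (A[1][0] + B[0][0] = 7 + 5 = 12, A[1][1] + B[1][0] = 1 + 9 = 10) = 10 (attained at k = 1)
  C[1][1] = min over k of (A[1][0] + B[0][1] = 7 + -2 = 5, A[1][1] + B[1][1] = 1 + 9 = 10) = 5 (attained at k = 0)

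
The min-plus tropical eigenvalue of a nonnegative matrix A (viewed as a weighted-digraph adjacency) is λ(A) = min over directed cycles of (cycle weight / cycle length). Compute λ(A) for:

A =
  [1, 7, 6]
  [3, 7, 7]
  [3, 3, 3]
λ(A) = 1

Enumerate directed cycles and compute their means (weight / length). Sample:
  cycle 0 → 0: weight = 1, length = 1, mean = 1/1 ≈ 1.000
  cycle 1 → 1: weight = 7, length = 1, mean = 7/1 ≈ 7.000
  cycle 2 → 2: weight = 3, length = 1, mean = 3/1 ≈ 3.000
  cycle 0 → 1 → 0: weight = 10, length = 2, mean = 10/2 ≈ 5.000
  cycle 0 → 2 → 0: weight = 9, length = 2, mean = 9/2 ≈ 4.500
  cycle 1 → 0 → 1: weight = 10, length = 2, mean = 10/2 ≈ 5.000
Minimum mean = 1.000, attained e.g. along the cycle 0 → 0 with weight 1 and length 1. So λ(A) = 1/1 = 1.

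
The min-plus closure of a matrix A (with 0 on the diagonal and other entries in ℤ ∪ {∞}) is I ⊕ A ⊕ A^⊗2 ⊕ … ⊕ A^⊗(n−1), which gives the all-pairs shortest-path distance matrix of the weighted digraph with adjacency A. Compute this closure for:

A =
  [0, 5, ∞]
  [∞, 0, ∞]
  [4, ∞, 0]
Closure =
  [0, 5, ∞]
  [∞, 0, ∞]
  [4, 9, 0]

This is the Floyd-Warshall all-pairs shortest-path computation. For each intermediate vertex k = 0, 1, …, 2, update dist[i][j] ← min(dist[i][j], dist[i][k] + dist[k][j]). The final matrix gives, for each (i, j), the minimum total weight of any directed path from i to j (possibly empty when i = j).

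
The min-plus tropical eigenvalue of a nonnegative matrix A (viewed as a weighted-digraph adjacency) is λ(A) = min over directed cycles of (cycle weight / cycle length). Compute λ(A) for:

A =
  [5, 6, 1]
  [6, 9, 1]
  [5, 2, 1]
λ(A) = 1

Enumerate directed cycles and compute their means (weight / length). Sample:
  cycle 0 → 0: weight = 5, length = 1, mean = 5/1 ≈ 5.000
  cycle 1 → 1: weight = 9, length = 1, mean = 9/1 ≈ 9.000
  cycle 2 → 2: weight = 1, length = 1, mean = 1/1 ≈ 1.000
  cycle 0 → 1 → 0: weight = 12, length = 2, mean = 12/2 ≈ 6.000
  cycle 0 → 2 → 0: weight = 6, length = 2, mean = 6/2 ≈ 3.000
  cycle 1 → 0 → 1: weight = 12, length = 2, mean = 12/2 ≈ 6.000
Minimum mean = 1.000, attained e.g. along the cycle 2 → 2 with weight 1 and length 1. So λ(A) = 1/1 = 1.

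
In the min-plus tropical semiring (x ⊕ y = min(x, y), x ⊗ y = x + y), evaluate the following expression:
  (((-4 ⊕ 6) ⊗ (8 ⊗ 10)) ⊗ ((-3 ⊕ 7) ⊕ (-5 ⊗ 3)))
(((-4 ⊕ 6) ⊗ (8 ⊗ 10)) ⊗ ((-3 ⊕ 7) ⊕ (-5 ⊗ 3))) = 11

Expand innermost to outermost. Recall ⊕ takes the minimum of its arguments and ⊗ takes their sum. Working out the expression (((-4 ⊕ 6) ⊗ (8 ⊗ 10)) ⊗ ((-3 ⊕ 7) ⊕ (-5 ⊗ 3))) gives 11.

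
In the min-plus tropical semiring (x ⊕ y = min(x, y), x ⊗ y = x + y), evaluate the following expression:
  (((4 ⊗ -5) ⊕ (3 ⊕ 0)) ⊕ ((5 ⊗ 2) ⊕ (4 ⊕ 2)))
(((4 ⊗ -5) ⊕ (3 ⊕ 0)) ⊕ ((5 ⊗ 2) ⊕ (4 ⊕ 2))) = -1

Expand innermost to outermost. Recall ⊕ takes the minimum of its arguments and ⊗ takes their sum. Working out the expression (((4 ⊗ -5) ⊕ (3 ⊕ 0)) ⊕ ((5 ⊗ 2) ⊕ (4 ⊕ 2))) gives -1.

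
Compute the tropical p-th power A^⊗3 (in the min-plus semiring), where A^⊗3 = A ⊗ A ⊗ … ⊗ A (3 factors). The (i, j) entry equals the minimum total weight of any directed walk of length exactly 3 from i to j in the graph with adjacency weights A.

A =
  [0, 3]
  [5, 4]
A^⊗3 =
  [0, 3]
  [5, 8]

Each entry (A^⊗3)_ij equals the minimum over all length-3 walks i = v_0 → v_1 → … → v_3 = j of Σ_t A[v_t][v_{t+1}]. For example, for (i, j) = (0, 1) we minimise over 4 possible intermediate vertex sequences; the minimum is 3, attained along the walk 0 → 0 → 0 → 1.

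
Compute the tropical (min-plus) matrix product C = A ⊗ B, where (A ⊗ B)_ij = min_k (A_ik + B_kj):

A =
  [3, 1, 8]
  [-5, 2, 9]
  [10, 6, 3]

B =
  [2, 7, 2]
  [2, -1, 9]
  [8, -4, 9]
A ⊗ B =
  [3, 0, 5]
  [-3, 1, -3]
  [8, -1, 12]

Apply the min-plus product entry-by-entry:
  C[0][0] = min over k of (A[0][0] + B[0][0] = 3 + 2 = 5, A[0][1] + B[1][0] = 1 + 2 = 3, A[0][2] + B[2][0] = 8 + 8 = 16) = 3 (attained at k = 1)
  C[0][1] = min over k of (A[0][0] + B[0][1] = 3 + 7 = 10, A[0][1] + B[1][1] = 1 + -1 = 0, A[0][2] + B[2][1] = 8 + -4 = 4) = 0 (attained at k = 1)
  C[0][2] = min over k of (A[0][0] + B[0][2] = 3 + 2 = 5, A[0][1] + B[1][2] = 1 + 9 = 10, A[0][2] + B[2][2] = 8 + 9 = 17) = 5 (attained at k = 0)
  C[1][0] = min over k of (A[1][0] + B[0][0] = -5 + 2 = -3, A[1][1] + B[1][0] = 2 + 2 = 4, A[1][2] + B[2][0] = 9 + 8 = 17) = -3 (attained at k = 0)
  C[1][1] = min over k of (A[1][0] + B[0][1] = -5 + 7 = 2, A[1][1] + B[1][1] = 2 + -1 = 1, A[1][2] + B[2][1] = 9 + -4 = 5) = 1 (attained at k = 1)
  C[1][2] = min over k of (A[1][0] + B[0][2] = -5 + 2 = -3, A[1][1] + B[1][2] = 2 + 9 = 11, A[1][2] + B[2][2] = 9 + 9 = 18) = -3 (attained at k = 0)
  C[2][0] = min over k of (A[2][0] + B[0][0] = 10 + 2 = 12, A[2][1] + B[1][0] = 6 + 2 = 8, A[2][2] + B[2][0] = 3 + 8 = 11) = 8 (attained at k = 1)
  C[2][1] = min over k of (A[2][0] + B[0][1] = 10 + 7 = 17, A[2][1] + B[1][1] = 6 + -1 = 5, A[2][2] + B[2][1] = 3 + -4 = -1) = -1 (attained at k = 2)
  C[2][2] = min over k of (A[2][0] + B[0][2] = 10 + 2 = 12, A[2][1] + B[1][2] = 6 + 9 = 15, A[2][2] + B[2][2] = 3 + 9 = 12) = 12 (attained at k = 0)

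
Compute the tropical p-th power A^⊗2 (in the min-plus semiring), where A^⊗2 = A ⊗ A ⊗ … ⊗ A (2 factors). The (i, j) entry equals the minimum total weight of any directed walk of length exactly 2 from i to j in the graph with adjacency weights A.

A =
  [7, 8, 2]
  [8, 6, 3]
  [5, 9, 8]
A^⊗2 =
  [7, 11, 9]
  [8, 12, 9]
  [12, 13, 7]

Each entry (A^⊗2)_ij equals the minimum over all length-2 walks i = v_0 → v_1 → … → v_2 = j of Σ_t A[v_t][v_{t+1}]. For example, for (i, j) = (0, 2) we minimise over 3 possible intermediate vertex sequences; the minimum is 9, attained along the walk 0 → 0 → 2.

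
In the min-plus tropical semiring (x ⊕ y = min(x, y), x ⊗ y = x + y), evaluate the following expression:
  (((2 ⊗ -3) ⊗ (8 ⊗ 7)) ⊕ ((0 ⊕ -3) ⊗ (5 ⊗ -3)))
(((2 ⊗ -3) ⊗ (8 ⊗ 7)) ⊕ ((0 ⊕ -3) ⊗ (5 ⊗ -3))) = -1

Expand innermost to outermost. Recall ⊕ takes the minimum of its arguments and ⊗ takes their sum. Working out the expression (((2 ⊗ -3) ⊗ (8 ⊗ 7)) ⊕ ((0 ⊕ -3) ⊗ (5 ⊗ -3))) gives -1.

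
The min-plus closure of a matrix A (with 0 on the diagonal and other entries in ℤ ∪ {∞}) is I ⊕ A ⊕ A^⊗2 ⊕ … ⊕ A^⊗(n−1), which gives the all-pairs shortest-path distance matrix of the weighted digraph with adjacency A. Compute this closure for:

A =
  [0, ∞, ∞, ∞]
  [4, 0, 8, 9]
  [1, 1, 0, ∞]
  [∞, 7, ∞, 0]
Closure =
  [0, ∞, ∞, ∞]
  [4, 0, 8, 9]
  [1, 1, 0, 10]
  [11, 7, 15, 0]

This is the Floyd-Warshall all-pairs shortest-path computation. For each intermediate vertex k = 0, 1, …, 3, update dist[i][j] ← min(dist[i][j], dist[i][k] + dist[k][j]). The final matrix gives, for each (i, j), the minimum total weight of any directed path from i to j (possibly empty when i = j).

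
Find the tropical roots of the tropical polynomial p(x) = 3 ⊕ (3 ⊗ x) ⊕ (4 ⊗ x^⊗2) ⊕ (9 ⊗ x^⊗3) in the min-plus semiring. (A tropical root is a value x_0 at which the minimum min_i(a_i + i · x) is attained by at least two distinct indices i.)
Roots: {-5, -1, 0}

Each tropical root is a break point of the lower envelope of the lines y = a_i + i · x (there are 4 lines, with slopes 0, 1, ..., 3). Only the lines that attain the minimum somewhere contribute to roots; other lines are dominated. Here the surviving (envelope) indices are i = 3, i = 2, i = 1, i = 0.
Intersections between consecutive envelope lines give the roots: for adjacent envelope indices i < j the intersection is x = (a_i − a_j) / (j − i). Reading off the sorted break points: {-5, -1, 0}.
Verification: at each break x_0, at least two indices attain the minimum of min_i(a_i + i · x_0).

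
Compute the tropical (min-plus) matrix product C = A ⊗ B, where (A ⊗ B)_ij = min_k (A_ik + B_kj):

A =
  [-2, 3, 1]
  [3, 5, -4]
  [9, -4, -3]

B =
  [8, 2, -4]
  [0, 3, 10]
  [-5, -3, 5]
A ⊗ B =
  [-4, -2, -6]
  [-9, -7, -1]
  [-8, -6, 2]

Apply the min-plus product entry-by-entry:
  C[0][0] = min over k of (A[0][0] + B[0][0] = -2 + 8 = 6, A[0][1] + B[1][0] = 3 + 0 = 3, A[0][2] + B[2][0] = 1 + -5 = -4) = -4 (attained at k = 2)
  C[0][1] = min over k of (A[0][0] + B[0][1] = -2 + 2 = 0, A[0][1] + B[1][1] = 3 + 3 = 6, A[0][2] + B[2][1] = 1 + -3 = -2) = -2 (attained at k = 2)
  C[0][2] = min over k of (A[0][0] + B[0][2] = -2 + -4 = -6, A[0][1] + B[1][2] = 3 + 10 = 13, A[0][2] + B[2][2] = 1 + 5 = 6) = -6 (attained at k = 0)
  C[1][0] = min over k of (A[1][0] + B[0][0] = 3 + 8 = 11, A[1][1] + B[1][0] = 5 + 0 = 5, A[1][2] + B[2][0] = -4 + -5 = -9) = -9 (attained at k = 2)
  C[1][1] = min over k of (A[1][0] + B[0][1] = 3 + 2 = 5, A[1][1] + B[1][1] = 5 + 3 = 8, A[1][2] + B[2][1] = -4 + -3 = -7) = -7 (attained at k = 2)
  C[1][2] = min over k of (A[1][0] + B[0][2] = 3 + -4 = -1, A[1][1] + B[1][2] = 5 + 10 = 15, A[1][2] + B[2][2] = -4 + 5 = 1) = -1 (attained at k = 0)
  C[2][0] = min over k of (A[2][0] + B[0][0] = 9 + 8 = 17, A[2][1] + B[1][0] = -4 + 0 = -4, A[2][2] + B[2][0] = -3 + -5 = -8) = -8 (attained at k = 2)
  C[2][1] = min over k of (A[2][0] + B[0][1] = 9 + 2 = 11, A[2][1] + B[1][1] = -4 + 3 = -1, A[2][2] + B[2][1] = -3 + -3 = -6) = -6 (attained at k = 2)
  C[2][2] = min over k of (A[2][0] + B[0][2] = 9 + -4 = 5, A[2][1] + B[1][2] = -4 + 10 = 6, A[2][2] + B[2][2] = -3 + 5 = 2) = 2 (attained at k = 2)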